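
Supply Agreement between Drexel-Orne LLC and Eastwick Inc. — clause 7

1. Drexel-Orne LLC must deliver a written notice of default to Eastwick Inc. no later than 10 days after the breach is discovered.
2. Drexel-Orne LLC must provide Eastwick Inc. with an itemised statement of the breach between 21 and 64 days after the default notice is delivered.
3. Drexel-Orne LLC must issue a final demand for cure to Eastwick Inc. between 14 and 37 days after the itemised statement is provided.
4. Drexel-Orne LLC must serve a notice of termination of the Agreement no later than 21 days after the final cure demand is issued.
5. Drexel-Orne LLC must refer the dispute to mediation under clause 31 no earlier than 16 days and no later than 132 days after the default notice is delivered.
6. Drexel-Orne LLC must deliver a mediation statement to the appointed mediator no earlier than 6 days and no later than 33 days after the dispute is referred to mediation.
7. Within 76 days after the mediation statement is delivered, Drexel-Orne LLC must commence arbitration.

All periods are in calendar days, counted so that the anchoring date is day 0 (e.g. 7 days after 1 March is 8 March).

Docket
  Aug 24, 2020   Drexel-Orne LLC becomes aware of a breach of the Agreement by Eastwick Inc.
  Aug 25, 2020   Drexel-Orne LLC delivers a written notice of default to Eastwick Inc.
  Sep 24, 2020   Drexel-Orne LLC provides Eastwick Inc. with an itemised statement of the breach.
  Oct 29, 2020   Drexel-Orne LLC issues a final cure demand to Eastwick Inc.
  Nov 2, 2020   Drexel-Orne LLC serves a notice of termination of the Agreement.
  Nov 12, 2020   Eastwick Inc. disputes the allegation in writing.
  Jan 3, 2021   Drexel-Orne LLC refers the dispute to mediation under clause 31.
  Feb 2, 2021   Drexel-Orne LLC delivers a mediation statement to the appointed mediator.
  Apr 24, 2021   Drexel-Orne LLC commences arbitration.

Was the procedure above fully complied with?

No

Step 1 — counting 10 days from Aug 24, 2020 (when the breach is discovered) gives a deadline of Sep 3, 2020; Aug 25, 2020 is within that limit.
Step 2 — 21 and 64 days from Aug 25, 2020 (when the default notice is delivered) are Sep 15, 2020 and Oct 28, 2020 respectively; Sep 24, 2020 falls inside that range.
Step 3 — 14 and 37 days from Sep 24, 2020 (when the itemised statement is provided) are Oct 8, 2020 and Oct 31, 2020 respectively; Oct 29, 2020 falls inside that range.
Step 4 — counting 21 days from Oct 29, 2020 (when the final cure demand is issued) gives a deadline of Nov 19, 2020; Nov 2, 2020 is within that limit.
Step 5 — 16 and 132 days from Aug 25, 2020 (when the default notice is delivered) are Sep 10, 2020 and Jan 4, 2021 respectively; done Jan 3, 2021, which is between those dates.
Step 6 — 6 and 33 days from Jan 3, 2021 (when the dispute is referred to mediation) are Jan 9, 2021 and Feb 5, 2021 respectively; Feb 2, 2021 falls inside that range.
Step 7 — counting 76 days from Feb 2, 2021 (when the mediation statement is delivered) gives a deadline of Apr 19, 2021; done Apr 24, 2021 — 5 days late.
That is the first point of non-compliance.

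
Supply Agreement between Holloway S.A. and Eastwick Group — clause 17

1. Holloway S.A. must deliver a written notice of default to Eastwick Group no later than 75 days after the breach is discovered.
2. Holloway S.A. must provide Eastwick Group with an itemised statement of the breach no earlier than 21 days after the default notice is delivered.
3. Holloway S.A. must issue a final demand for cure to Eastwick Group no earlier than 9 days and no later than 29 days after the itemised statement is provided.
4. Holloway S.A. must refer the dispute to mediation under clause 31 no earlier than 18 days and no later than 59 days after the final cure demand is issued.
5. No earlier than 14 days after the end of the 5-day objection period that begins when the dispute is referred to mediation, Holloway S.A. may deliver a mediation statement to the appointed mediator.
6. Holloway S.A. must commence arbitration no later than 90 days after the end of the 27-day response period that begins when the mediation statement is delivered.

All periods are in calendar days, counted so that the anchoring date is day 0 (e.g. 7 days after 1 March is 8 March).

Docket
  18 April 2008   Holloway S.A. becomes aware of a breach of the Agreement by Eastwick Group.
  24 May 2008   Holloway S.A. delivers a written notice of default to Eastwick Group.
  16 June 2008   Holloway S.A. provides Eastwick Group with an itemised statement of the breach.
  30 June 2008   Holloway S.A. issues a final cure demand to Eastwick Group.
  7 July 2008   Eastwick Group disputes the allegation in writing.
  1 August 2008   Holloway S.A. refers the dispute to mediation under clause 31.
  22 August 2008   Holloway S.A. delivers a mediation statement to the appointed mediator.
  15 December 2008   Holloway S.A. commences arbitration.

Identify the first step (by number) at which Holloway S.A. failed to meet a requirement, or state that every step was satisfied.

None — every step was satisfied

Step 1: 75 days after 18 April 2008 (when the breach is discovered) is 2 July 2008; completed 24 May 2008, before the deadline.
Step 2: the earliest permitted date is 21 days after 24 May 2008 (when the default notice is delivered), i.e. 14 June 2008; 16 June 2008 is on or after that date.
Step 3: the window is 9–29 days after 16 June 2008 (when the itemised statement is provided), so 25 June 2008 through 15 July 2008; 30 June 2008 falls inside that range.
Step 4: the window is 18–59 days after 30 June 2008 (when the final cure demand is issued), so 18 July 2008 through 28 August 2008; 1 August 2008 falls inside that range.
Step 5: the earliest permitted date is 14 days after 6 August 2008 (end of the 5-day objection period, which began when the dispute is referred to mediation on 1 August 2008), i.e. 20 August 2008; done 22 August 2008 — permitted.
Step 6: 90 days after 18 September 2008 (end of the 27-day response period, which began when the mediation statement is delivered on 22 August 2008) is 17 December 2008; completed 15 December 2008, before the deadline.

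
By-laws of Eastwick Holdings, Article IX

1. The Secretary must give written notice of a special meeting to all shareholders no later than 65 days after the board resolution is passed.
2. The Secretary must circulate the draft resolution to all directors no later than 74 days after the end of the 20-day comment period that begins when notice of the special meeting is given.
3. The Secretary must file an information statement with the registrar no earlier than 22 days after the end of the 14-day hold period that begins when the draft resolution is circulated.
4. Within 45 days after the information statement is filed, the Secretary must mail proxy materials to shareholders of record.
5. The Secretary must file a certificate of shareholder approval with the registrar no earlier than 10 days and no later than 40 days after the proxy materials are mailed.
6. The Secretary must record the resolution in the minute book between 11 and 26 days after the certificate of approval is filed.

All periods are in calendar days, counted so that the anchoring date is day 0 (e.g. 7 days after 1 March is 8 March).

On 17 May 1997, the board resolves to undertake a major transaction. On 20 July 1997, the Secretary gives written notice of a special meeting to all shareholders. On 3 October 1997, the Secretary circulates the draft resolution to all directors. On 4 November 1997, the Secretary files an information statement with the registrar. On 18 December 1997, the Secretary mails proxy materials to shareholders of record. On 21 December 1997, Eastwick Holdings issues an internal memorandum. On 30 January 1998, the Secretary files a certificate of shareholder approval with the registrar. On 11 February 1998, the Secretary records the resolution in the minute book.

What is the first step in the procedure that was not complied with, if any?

Step 3

(1) due by 17 May 1997 + 65 days = 21 July 1997; done 20 July 1997 — timely.
(2) due by 9 August 1997 + 74 days = 22 October 1997; 3 October 1997 is within that limit.
(3) permitted from 17 October 1997 + 22 days = 8 November 1997 onward; done 4 November 1997 — 4 days too early.
The analysis stops there.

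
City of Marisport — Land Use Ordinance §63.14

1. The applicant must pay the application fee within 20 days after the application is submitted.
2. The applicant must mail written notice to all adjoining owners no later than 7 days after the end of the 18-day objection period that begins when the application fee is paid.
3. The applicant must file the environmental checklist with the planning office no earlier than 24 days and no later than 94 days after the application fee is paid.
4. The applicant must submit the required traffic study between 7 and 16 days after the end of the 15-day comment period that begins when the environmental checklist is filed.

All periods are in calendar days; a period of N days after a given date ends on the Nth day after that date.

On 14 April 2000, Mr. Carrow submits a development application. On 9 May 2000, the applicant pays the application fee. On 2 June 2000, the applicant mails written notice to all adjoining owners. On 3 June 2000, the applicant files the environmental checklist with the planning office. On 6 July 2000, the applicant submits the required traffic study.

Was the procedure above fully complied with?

Step 1: 20 days after 14 April 2000 (when the application is submitted) is 4 May 2000; 9 May 2000 misses that deadline by 5 days.

No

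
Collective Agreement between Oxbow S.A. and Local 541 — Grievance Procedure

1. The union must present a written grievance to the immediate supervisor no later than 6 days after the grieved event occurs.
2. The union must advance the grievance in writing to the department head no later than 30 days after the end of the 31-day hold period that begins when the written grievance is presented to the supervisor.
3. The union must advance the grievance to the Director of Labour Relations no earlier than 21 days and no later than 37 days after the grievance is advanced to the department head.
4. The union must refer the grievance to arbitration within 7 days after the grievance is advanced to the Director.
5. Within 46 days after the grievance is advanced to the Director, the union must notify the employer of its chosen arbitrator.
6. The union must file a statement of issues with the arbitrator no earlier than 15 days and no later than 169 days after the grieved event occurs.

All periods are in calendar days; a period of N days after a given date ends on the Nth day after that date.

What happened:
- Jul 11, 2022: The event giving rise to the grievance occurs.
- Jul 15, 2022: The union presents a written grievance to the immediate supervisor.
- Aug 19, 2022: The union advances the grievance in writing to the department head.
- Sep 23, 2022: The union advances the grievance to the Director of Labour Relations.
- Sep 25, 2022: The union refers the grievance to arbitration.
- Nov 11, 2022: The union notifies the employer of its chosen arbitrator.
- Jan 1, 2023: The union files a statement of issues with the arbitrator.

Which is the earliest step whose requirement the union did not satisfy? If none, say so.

Step 5

(1) due by Jul 11, 2022 + 6 days = Jul 17, 2022; Jul 15, 2022 is within that limit.
(2) due by Aug 15, 2022 + 30 days = Sep 14, 2022; done Aug 19, 2022 — timely.
(3) the permitted window runs from Aug 19, 2022 + 21 = Sep 9, 2022 to Aug 19, 2022 + 37 = Sep 25, 2022; done Sep 23, 2022 — within the window.
(4) due by Sep 23, 2022 + 7 days = Sep 30, 2022; completed Sep 25, 2022, before the deadline.
(5) due by Sep 23, 2022 + 46 days = Nov 8, 2022; not done until Nov 11, 2022, 3 days after the deadline.
The analysis stops there.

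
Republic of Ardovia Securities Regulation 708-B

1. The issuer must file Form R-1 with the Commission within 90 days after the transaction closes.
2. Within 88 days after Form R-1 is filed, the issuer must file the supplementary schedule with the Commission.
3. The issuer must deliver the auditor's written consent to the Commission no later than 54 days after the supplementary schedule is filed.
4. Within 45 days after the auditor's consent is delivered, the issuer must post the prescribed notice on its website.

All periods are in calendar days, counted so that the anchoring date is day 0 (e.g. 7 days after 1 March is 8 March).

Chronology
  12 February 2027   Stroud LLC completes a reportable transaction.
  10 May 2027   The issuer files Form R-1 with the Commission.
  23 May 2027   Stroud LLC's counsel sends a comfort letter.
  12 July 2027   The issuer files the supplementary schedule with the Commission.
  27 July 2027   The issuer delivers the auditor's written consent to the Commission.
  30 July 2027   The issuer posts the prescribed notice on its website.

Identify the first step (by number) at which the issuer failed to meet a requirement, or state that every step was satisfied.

Step 1: 90 days after 12 February 2027 (when the transaction closes) is 13 May 2027; done 10 May 2027 — timely.
Step 2: 88 days after 10 May 2027 (when Form R-1 is filed) is 6 August 2027; 12 July 2027 is within that limit.
Step 3: 54 days after 12 July 2027 (when the supplementary schedule is filed) is 4 September 2027; done 27 July 2027 — timely.
Step 4: 45 days after 27 July 2027 (when the auditor's consent is delivered) is 10 September 2027; done 30 July 2027 — timely.

None — every step was satisfied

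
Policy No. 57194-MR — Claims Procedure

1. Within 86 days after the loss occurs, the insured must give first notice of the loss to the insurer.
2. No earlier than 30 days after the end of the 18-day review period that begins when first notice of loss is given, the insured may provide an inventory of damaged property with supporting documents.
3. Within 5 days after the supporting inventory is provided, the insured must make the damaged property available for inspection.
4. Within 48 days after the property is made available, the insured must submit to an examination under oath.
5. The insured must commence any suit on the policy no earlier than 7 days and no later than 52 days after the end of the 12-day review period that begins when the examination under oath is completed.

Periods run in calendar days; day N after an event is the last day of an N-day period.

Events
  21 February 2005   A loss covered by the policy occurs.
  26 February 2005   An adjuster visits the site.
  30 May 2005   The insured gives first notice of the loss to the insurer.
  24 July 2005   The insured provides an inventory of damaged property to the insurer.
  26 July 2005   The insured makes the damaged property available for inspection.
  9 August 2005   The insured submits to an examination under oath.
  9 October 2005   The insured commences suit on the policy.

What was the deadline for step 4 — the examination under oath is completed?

12 September 2005

Step 4 runs from 26 July 2005, when the property is made available. 48 days after 26 July 2005 is 12 September 2005.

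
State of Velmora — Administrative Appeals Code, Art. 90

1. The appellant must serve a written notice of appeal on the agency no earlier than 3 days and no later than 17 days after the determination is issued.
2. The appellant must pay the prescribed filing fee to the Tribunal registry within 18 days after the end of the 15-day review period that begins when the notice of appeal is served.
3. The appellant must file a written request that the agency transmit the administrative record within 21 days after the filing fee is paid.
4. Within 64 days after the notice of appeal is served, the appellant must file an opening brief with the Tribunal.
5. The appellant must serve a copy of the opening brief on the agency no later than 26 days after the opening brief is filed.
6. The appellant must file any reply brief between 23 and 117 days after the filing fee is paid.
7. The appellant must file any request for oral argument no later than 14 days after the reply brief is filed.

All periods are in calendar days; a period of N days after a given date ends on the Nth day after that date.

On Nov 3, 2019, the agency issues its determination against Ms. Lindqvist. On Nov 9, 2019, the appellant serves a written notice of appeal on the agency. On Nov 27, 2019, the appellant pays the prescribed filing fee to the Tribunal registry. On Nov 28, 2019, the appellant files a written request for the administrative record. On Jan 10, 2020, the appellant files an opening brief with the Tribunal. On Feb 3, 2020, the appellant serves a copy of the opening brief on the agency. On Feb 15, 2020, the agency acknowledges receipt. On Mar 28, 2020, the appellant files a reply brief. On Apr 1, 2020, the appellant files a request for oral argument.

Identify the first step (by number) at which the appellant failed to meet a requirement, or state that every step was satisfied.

Step 6

(1) the permitted window runs from Nov 3, 2019 + 3 = Nov 6, 2019 to Nov 3, 2019 + 17 = Nov 20, 2019; done Nov 9, 2019 — within the window.
(2) due by Nov 24, 2019 + 18 days = Dec 12, 2019; Nov 27, 2019 is within that limit.
(3) due by Nov 27, 2019 + 21 days = Dec 18, 2019; done Nov 28, 2019 — timely.
(4) due by Nov 9, 2019 + 64 days = Jan 12, 2020; done Jan 10, 2020 — timely.
(5) due by Jan 10, 2020 + 26 days = Feb 5, 2020; completed Feb 3, 2020, before the deadline.
(6) the permitted window runs from Nov 27, 2019 + 23 = Dec 20, 2019 to Nov 27, 2019 + 117 = Mar 23, 2020; Mar 28, 2020 is 5 days past the end of the window.
The procedure was therefore not followed at step 6.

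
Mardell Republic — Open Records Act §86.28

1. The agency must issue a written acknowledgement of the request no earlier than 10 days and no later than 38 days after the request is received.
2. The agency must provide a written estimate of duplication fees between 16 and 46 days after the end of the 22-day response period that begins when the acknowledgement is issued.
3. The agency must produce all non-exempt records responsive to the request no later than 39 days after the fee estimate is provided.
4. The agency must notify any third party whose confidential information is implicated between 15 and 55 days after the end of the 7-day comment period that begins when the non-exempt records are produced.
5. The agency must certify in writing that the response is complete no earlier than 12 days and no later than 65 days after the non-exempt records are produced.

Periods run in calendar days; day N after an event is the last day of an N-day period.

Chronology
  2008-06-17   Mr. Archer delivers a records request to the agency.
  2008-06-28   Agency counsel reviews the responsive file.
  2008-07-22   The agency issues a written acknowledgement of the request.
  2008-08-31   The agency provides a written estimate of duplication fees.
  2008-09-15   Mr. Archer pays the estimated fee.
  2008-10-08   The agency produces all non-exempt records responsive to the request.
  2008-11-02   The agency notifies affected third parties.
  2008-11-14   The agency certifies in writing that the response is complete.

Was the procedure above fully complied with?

Yes

(1) the permitted window runs from 2008-06-17 + 10 = 2008-06-27 to 2008-06-17 + 38 = 2008-07-25; done 2008-07-22, which is between those dates.
(2) the permitted window runs from 2008-08-13 + 16 = 2008-08-29 to 2008-08-13 + 46 = 2008-09-28; 2008-08-31 falls inside that range.
(3) due by 2008-08-31 + 39 days = 2008-10-09; completed 2008-10-08, before the deadline.
(4) the permitted window runs from 2008-10-15 + 15 = 2008-10-30 to 2008-10-15 + 55 = 2008-12-09; 2008-11-02 falls inside that range.
(5) the permitted window runs from 2008-10-08 + 12 = 2008-10-20 to 2008-10-08 + 65 = 2008-12-12; done 2008-11-14, which is between those dates.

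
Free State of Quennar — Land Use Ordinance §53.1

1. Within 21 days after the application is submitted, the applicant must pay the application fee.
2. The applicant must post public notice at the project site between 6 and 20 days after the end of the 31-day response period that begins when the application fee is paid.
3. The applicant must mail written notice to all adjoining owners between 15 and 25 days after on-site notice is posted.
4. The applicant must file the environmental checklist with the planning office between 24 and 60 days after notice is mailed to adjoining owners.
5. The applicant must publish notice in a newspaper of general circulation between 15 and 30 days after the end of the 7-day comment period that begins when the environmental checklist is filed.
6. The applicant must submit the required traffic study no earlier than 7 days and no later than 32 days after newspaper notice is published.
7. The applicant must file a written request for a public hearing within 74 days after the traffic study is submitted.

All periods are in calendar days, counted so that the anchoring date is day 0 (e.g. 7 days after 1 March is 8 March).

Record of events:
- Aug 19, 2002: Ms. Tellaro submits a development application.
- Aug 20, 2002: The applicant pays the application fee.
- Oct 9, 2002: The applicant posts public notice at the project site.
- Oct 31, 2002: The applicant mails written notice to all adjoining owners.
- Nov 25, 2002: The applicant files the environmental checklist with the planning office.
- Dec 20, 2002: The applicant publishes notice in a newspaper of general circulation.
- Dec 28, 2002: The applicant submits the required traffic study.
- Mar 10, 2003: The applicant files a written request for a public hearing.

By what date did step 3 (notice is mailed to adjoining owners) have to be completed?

Nov 3, 2002

Step 3 runs from Oct 9, 2002, when on-site notice is posted. The window is 15–25 days after Oct 9, 2002; it closes on Nov 3, 2002.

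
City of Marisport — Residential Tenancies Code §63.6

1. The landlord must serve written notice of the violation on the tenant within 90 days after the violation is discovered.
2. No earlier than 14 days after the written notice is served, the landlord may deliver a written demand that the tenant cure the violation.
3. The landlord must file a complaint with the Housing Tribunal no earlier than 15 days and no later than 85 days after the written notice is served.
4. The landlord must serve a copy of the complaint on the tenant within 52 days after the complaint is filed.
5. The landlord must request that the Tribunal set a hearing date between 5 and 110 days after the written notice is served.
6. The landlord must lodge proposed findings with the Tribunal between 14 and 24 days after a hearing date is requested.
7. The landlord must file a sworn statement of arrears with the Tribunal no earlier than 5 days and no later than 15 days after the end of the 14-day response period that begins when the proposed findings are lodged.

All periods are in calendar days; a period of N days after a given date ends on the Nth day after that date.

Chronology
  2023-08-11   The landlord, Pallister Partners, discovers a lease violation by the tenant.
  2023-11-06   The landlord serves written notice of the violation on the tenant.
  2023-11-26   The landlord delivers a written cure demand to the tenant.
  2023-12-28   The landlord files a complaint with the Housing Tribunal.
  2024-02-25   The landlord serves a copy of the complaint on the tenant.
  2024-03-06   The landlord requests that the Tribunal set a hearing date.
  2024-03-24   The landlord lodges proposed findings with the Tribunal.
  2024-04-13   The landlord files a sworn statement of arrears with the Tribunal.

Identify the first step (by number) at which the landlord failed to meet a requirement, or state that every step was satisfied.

Step 4

Step 1: 90 days after 2023-08-11 (when the violation is discovered) is 2023-11-09; 2023-11-06 is within that limit.
Step 2: the earliest permitted date is 14 days after 2023-11-06 (when the written notice is served), i.e. 2023-11-20; done 2023-11-26, after the minimum wait.
Step 3: the window is 15–85 days after 2023-11-06 (when the written notice is served), so 2023-11-21 through 2024-01-30; 2023-12-28 falls inside that range.
Step 4: 52 days after 2023-12-28 (when the complaint is filed) is 2024-02-18; done 2024-02-25 — 7 days late.
The procedure was therefore not followed at step 4.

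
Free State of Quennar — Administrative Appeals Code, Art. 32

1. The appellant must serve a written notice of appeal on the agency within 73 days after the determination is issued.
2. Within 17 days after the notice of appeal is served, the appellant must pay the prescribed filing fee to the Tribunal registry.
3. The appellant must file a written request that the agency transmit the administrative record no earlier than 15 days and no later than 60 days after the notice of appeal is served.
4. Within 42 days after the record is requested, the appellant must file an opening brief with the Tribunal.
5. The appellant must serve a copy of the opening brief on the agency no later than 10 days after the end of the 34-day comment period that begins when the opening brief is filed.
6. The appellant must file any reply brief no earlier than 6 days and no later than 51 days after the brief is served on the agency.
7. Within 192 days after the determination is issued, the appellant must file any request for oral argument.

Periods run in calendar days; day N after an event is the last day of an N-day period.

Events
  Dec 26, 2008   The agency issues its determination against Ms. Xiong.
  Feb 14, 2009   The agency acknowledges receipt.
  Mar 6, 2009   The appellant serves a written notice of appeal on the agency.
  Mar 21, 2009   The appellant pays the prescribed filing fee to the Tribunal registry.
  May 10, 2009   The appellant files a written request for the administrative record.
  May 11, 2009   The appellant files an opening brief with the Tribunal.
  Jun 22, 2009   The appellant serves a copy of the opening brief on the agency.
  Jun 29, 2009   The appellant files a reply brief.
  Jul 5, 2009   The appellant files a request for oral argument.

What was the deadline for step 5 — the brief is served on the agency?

The opening brief is filed on May 11, 2009; the 34-day comment period therefore ends Jun 14, 2009, and step 5 runs from that date. 10 days after Jun 14, 2009 is Jun 24, 2009.

Jun 24, 2009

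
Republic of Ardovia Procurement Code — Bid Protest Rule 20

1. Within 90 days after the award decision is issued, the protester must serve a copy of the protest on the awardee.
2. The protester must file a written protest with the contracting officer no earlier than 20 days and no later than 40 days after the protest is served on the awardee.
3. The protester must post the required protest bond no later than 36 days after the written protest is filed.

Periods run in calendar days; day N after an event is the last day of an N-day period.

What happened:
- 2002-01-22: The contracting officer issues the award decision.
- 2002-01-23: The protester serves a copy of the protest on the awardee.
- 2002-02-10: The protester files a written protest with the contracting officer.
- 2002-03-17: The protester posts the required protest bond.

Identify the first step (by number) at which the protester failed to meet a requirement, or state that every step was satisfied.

(1) due by 2002-01-22 + 90 days = 2002-04-22; 2002-01-23 is within that limit.
(2) the permitted window runs from 2002-01-23 + 20 = 2002-02-12 to 2002-01-23 + 40 = 2002-03-04; done 2002-02-10 — 2 days before the window opened.
The procedure was therefore not followed at step 2.

Step 2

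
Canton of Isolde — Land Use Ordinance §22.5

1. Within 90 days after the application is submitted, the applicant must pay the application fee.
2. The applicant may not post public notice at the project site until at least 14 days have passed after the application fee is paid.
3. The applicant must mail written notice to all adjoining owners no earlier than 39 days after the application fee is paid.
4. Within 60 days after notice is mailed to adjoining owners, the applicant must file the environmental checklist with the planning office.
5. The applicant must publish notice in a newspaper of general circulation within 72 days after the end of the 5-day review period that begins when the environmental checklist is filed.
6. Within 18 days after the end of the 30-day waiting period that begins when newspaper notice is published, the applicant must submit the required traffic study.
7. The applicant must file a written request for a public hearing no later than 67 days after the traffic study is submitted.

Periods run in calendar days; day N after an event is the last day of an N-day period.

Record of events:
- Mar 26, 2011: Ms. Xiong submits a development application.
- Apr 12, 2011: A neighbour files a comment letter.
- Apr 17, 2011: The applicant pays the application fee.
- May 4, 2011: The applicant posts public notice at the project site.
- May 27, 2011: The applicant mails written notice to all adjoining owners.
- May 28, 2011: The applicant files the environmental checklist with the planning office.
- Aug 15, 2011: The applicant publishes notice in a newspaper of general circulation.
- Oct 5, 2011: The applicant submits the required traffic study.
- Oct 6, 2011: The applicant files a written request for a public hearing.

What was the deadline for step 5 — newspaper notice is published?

The environmental checklist is filed on May 28, 2011; the 5-day review period therefore ends Jun 2, 2011, and step 5 runs from that date. 72 days after Jun 2, 2011 is Aug 13, 2011.

Aug 13, 2011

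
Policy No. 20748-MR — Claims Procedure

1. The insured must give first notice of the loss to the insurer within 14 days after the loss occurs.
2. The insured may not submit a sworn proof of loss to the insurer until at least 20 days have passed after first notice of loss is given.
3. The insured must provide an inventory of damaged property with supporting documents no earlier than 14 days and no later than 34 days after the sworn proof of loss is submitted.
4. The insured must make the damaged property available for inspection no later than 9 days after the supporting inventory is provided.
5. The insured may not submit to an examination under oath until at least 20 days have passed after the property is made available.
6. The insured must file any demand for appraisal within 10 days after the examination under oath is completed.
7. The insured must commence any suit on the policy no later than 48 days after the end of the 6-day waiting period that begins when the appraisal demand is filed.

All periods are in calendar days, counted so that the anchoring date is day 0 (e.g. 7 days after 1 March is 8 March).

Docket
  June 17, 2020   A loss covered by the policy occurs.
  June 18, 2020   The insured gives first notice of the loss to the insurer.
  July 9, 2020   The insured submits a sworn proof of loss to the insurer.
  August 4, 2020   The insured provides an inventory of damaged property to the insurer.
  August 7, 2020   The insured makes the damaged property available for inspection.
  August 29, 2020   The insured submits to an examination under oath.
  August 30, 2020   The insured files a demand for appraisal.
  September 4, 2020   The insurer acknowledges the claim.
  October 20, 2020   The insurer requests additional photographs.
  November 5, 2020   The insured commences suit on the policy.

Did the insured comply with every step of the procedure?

(1) due by June 17, 2020 + 14 days = July 1, 2020; done June 18, 2020 — timely.
(2) permitted from June 18, 2020 + 20 days = July 8, 2020 onward; July 9, 2020 is on or after that date.
(3) the permitted window runs from July 9, 2020 + 14 = July 23, 2020 to July 9, 2020 + 34 = August 12, 2020; done August 4, 2020, which is between those dates.
(4) due by August 4, 2020 + 9 days = August 13, 2020; August 7, 2020 is within that limit.
(5) permitted from August 7, 2020 + 20 days = August 27, 2020 onward; done August 29, 2020 — permitted.
(6) due by August 29, 2020 + 10 days = September 8, 2020; done August 30, 2020 — timely.
(7) due by September 5, 2020 + 48 days = October 23, 2020; November 5, 2020 misses that deadline by 13 days.
The procedure was therefore not followed at step 7.

No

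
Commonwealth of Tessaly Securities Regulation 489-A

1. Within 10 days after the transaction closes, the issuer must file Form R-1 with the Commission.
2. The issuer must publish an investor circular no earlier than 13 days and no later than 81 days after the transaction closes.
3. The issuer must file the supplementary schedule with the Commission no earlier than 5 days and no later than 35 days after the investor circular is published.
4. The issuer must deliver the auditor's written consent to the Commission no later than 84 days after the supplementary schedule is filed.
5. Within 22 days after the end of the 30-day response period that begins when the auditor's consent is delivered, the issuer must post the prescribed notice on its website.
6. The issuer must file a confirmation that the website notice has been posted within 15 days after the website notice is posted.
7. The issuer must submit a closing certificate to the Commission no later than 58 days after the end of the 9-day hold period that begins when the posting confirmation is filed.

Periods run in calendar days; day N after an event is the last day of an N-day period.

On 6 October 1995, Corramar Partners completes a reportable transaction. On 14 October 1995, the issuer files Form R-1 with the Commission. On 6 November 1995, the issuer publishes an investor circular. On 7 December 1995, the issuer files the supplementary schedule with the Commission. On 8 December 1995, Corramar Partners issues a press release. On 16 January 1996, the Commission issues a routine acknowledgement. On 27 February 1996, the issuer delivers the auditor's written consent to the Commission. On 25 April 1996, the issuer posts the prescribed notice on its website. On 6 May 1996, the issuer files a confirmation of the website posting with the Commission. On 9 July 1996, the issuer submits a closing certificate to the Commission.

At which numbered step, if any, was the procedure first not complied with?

Step 5

(1) due by 6 October 1995 + 10 days = 16 October 1995; 14 October 1995 is within that limit.
(2) the permitted window runs from 6 October 1995 + 13 = 19 October 1995 to 6 October 1995 + 81 = 26 December 1995; done 6 November 1995, which is between those dates.
(3) the permitted window runs from 6 November 1995 + 5 = 11 November 1995 to 6 November 1995 + 35 = 11 December 1995; done 7 December 1995 — within the window.
(4) due by 7 December 1995 + 84 days = 29 February 1996; done 27 February 1996 — timely.
(5) due by 28 March 1996 + 22 days = 19 April 1996; 25 April 1996 misses that deadline by 6 days.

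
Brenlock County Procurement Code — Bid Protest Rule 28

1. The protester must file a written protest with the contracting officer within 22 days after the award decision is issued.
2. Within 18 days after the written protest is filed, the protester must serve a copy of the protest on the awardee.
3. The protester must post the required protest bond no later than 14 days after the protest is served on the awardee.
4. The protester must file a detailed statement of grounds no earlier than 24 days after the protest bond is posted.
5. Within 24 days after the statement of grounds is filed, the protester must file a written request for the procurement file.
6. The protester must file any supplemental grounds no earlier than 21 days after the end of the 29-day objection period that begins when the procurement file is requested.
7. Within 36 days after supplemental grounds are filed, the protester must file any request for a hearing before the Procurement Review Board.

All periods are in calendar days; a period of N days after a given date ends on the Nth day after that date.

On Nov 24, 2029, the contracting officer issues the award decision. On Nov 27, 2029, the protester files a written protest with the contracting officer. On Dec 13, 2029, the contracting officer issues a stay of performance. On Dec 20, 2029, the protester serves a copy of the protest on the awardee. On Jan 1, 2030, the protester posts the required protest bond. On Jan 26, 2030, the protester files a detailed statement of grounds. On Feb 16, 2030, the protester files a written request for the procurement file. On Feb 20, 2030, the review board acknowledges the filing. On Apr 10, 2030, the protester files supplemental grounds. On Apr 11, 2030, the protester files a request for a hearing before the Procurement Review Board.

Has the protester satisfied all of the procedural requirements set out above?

Step 1 — counting 22 days from Nov 24, 2029 (when the award decision is issued) gives a deadline of Dec 16, 2029; done Nov 27, 2029 — timely.
Step 2 — counting 18 days from Nov 27, 2029 (when the written protest is filed) gives a deadline of Dec 15, 2029; done Dec 20, 2029 — 5 days late.

No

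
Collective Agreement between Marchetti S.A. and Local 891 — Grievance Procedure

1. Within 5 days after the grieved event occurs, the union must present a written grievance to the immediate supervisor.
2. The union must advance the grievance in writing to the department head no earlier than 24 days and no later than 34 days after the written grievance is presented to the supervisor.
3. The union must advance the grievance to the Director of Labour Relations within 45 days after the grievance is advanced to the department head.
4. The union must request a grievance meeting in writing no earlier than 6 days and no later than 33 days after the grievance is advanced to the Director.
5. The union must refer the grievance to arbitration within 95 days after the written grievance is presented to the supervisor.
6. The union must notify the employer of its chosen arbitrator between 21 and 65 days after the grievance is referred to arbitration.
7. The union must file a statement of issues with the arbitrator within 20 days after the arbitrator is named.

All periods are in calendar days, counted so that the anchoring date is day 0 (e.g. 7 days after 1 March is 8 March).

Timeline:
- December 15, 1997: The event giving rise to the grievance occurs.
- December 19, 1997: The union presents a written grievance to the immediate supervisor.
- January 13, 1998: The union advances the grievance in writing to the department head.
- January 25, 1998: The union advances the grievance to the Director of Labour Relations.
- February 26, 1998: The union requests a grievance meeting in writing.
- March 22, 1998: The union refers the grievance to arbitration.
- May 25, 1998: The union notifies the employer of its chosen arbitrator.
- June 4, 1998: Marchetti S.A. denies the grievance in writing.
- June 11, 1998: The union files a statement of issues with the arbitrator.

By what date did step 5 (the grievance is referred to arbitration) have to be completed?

March 24, 1998

Step 5 runs from December 19, 1997, when the written grievance is presented to the supervisor. 95 days after December 19, 1997 is March 24, 1998.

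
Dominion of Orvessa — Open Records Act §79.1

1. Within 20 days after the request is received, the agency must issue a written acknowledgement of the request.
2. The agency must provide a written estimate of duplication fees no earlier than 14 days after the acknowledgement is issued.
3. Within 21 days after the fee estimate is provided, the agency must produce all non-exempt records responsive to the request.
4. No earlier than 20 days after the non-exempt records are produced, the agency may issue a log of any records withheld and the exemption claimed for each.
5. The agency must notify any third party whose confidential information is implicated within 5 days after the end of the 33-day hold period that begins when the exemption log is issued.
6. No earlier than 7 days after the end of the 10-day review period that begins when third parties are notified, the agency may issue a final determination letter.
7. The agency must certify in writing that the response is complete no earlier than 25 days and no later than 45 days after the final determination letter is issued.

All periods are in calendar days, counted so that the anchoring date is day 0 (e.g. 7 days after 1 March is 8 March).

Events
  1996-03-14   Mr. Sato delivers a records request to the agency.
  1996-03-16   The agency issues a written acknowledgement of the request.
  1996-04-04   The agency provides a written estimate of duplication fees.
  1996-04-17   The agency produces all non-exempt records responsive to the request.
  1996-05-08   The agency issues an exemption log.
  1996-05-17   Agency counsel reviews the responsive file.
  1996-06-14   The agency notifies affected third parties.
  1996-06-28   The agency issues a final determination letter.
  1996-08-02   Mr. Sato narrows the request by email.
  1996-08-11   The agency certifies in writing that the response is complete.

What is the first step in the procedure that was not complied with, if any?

(1) due by 1996-03-14 + 20 days = 1996-04-03; 1996-03-16 is within that limit.
(2) permitted from 1996-03-16 + 14 days = 1996-03-30 onward; done 1996-04-04 — permitted.
(3) due by 1996-04-04 + 21 days = 1996-04-25; done 1996-04-17 — timely.
(4) permitted from 1996-04-17 + 20 days = 1996-05-07 onward; 1996-05-08 is on or after that date.
(5) due by 1996-06-10 + 5 days = 1996-06-15; 1996-06-14 is within that limit.
(6) permitted from 1996-06-24 + 7 days = 1996-07-01 onward; done 1996-06-28 — 3 days too early.
That is the first point of non-compliance.

Step 6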